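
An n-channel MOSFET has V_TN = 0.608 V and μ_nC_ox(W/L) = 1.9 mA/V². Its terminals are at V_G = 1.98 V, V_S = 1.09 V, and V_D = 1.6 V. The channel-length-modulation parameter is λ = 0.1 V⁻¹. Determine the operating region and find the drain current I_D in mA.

V_GS = V_G − V_S = 1.98 − 1.09 = 0.89 V; V_DS = V_D − V_S = 1.6 − 1.09 = 0.51 V.
V_ov = V_GS − V_TN = 0.89 − 0.608 = 0.282 V.
Since V_DS = 0.51 V ≥ V_ov = 0.282 V, the device is in saturation.
I_D = ½ k_n V_ov² (1 + λ V_DS) = 0.5 × 1.9 × 0.282² × (1 + 0.1 × 0.51) = 0.0794 mA.

Saturation; I_D = 0.0794 mA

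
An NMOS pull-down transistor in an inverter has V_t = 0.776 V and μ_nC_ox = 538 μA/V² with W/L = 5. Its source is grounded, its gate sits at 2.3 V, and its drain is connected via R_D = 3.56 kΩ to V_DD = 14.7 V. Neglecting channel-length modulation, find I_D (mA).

V_GS = V_G = 2.3 V, so V_ov = 2.3 − 0.776 = 1.52 V.
k_n = μ_nC_ox · (W/L) = 2.69 mA/V².
Assume saturation: I_D = ½ k_n V_ov² = 0.5 × 2.69 × 1.52² = 3.12 mA, giving V_DS = V_DD − I_D R_D = 14.7 − 3.12 × 3.56 = 3.58 V.
V_DS = 3.58 V ≥ V_ov = 1.52 V, confirming saturation.

I_D = 3.12 mA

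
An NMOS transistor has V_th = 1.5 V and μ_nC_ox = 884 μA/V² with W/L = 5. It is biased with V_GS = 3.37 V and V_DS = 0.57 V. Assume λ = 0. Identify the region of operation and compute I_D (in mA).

Triode; I_D = 3.99 mA

k_n = μ_nC_ox · (W/L) = 4.42 mA/V².
V_ov = V_GS − V_th = 3.37 − 1.5 = 1.87 V.
Since V_DS = 0.57 V < V_ov = 1.87 V, the device is in the triode region.
I_D = k_n [V_ov · V_DS − ½ V_DS²] = 4.42 × [1.87 × 0.57 − 0.5 × 0.57²] = 3.99 mA.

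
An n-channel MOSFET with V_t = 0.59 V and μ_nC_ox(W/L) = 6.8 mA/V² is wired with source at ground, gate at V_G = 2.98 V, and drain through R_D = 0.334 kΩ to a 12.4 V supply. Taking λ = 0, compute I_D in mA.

I_D = 19.4 mA

V_GS = V_G = 2.98 V, so V_ov = 2.98 − 0.59 = 2.39 V.
Assume saturation: I_D = ½ k_n V_ov² = 0.5 × 6.8 × 2.39² = 19.4 mA, giving V_DS = V_DD − I_D R_D = 12.4 − 19.4 × 0.334 = 5.91 V.
V_DS = 5.91 V ≥ V_ov = 2.39 V, confirming saturation.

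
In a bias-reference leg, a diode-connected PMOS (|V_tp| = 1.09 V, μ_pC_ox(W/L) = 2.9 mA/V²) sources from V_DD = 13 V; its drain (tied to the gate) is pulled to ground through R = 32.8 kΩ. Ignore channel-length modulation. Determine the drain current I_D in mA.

With gate tied to drain, V_SG = V_SD ≥ V_SG − |V_tp|, so the device is in saturation.
KCL at the drain: ½ k_p (V_SG − |V_tp|)² = (V_DD − V_SG)/R.
Let x = V_SG − 1.09. Then 47.6 x² + x − 11.91 = 0, giving x = 0.49 V (positive root), so V_SG = 1.58 V.
I_D = (V_DD − V_SG)/R = (13 − 1.58) / 32.8 = 0.348 mA.

I_D = 0.348 mA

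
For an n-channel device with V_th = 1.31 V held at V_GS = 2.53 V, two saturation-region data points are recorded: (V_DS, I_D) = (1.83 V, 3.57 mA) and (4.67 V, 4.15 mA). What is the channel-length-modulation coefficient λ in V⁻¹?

With V_GS fixed, I_D ∝ (1 + λ V_DS) in saturation, so I_D2/I_D1 = (1 + λ V_DS2)/(1 + λ V_DS1).
4.15/3.57 = 1.162 = (1 + 4.67 λ)/(1 + 1.83 λ).
Solving: λ (I_D1 V_DS2 − I_D2 V_DS1) = I_D2 − I_D1, so λ = (4.15 − 3.57) / (3.57 × 4.67 − 4.15 × 1.83) = 0.58 / 9.08 = 0.0639 V⁻¹.

λ = 0.0639 V⁻¹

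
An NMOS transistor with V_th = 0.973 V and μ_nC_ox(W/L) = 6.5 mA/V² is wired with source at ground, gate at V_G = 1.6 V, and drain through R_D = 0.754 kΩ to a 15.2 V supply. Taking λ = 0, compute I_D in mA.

I_D = 1.28 mA

V_GS = V_G = 1.6 V, so V_ov = 1.6 − 0.973 = 0.627 V.
Assume saturation: I_D = ½ k_n V_ov² = 0.5 × 6.5 × 0.627² = 1.28 mA, giving V_DS = V_DD − I_D R_D = 15.2 − 1.28 × 0.754 = 14.2 V.
V_DS = 14.2 V ≥ V_ov = 0.627 V, confirming saturation.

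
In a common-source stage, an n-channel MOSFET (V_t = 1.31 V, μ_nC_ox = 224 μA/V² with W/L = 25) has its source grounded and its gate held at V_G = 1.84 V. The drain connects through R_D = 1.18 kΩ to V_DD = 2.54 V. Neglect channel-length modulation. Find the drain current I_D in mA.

I_D = 0.787 mA

V_GS = V_G = 1.84 V, so V_ov = 1.84 − 1.31 = 0.53 V.
k_n = μ_nC_ox · (W/L) = 5.6 mA/V².
Assume saturation: I_D = ½ k_n V_ov² = 0.5 × 5.6 × 0.53² = 0.787 mA, giving V_DS = V_DD − I_D R_D = 2.54 − 0.787 × 1.18 = 1.61 V.
V_DS = 1.61 V ≥ V_ov = 0.53 V, confirming saturation.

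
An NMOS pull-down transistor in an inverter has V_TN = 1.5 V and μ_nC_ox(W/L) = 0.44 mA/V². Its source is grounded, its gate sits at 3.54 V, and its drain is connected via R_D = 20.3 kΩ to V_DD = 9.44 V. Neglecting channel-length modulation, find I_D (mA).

V_GS = V_G = 3.54 V, so V_ov = 3.54 − 1.5 = 2.04 V.
Assume saturation: I_D = ½ k_n V_ov² = 0.5 × 0.44 × 2.04² = 0.916 mA, giving V_DS = V_DD − I_D R_D = 9.44 − 0.916 × 20.3 = -9.15 V.
But -9.15 V < V_ov = 2.04 V, so the device is actually in triode.
In triode I_D = k_n[V_ov V_DS − ½ V_DS²] and I_D = (V_DD − V_DS)/R_D. Equating: 4.47 V_DS² − 19.22 V_DS + 9.44 = 0, giving V_DS = 0.565 V (the root below V_ov).
I_D = (9.44 − 0.565) / 20.3 = 0.437 mA.

I_D = 0.437 mA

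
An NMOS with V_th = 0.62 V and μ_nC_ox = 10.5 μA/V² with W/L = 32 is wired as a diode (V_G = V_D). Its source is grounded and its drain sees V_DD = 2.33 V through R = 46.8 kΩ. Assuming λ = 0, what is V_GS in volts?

V_GS = 1.03 V

With gate tied to drain, V_GS = V_DS ≥ V_GS − V_th, so the device is in saturation.
k_n = μ_nC_ox · (W/L) = 0.336 mA/V².
KCL at the drain: ½ k_n (V_GS − V_th)² = (V_DD − V_GS)/R.
Let x = V_GS − 0.62. Then 7.86 x² + x − 1.71 = 0, giving x = 0.407 V (positive root), so V_GS = 1.03 V.
I_D = (V_DD − V_GS)/R = (2.33 − 1.03) / 46.8 = 0.0278 mA.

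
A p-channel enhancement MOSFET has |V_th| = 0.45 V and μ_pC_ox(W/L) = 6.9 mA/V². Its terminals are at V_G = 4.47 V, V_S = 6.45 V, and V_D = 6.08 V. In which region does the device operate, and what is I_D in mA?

Triode; I_D = 3.43 mA

V_SG = V_S − V_G = 6.45 − 4.47 = 1.98 V; V_SD = V_S − V_D = 6.45 − 6.08 = 0.37 V.
V_ov = V_SG − |V_th| = 1.98 − 0.45 = 1.53 V.
Since V_SD = 0.37 V < V_ov = 1.53 V, the device is in the triode region.
I_D = k_p [V_ov · V_SD − ½ V_SD²] = 6.9 × [1.53 × 0.37 − 0.5 × 0.37²] = 3.43 mA.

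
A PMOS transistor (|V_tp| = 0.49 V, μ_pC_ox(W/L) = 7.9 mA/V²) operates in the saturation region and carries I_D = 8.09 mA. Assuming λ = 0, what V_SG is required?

V_SG = 1.92 V

In saturation I_D = ½ k_p (V_SG − |V_tp|)², so V_SG − |V_tp| = √(2 I_D / k_p) = √(2 × 8.09 / 7.9) = 1.43 V.
V_SG = 0.49 + 1.43 = 1.92 V.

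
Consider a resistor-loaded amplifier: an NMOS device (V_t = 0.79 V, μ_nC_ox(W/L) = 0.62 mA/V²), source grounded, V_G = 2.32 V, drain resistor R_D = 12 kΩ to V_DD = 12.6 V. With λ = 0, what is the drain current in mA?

I_D = 0.726 mA

V_GS = V_G = 2.32 V, so V_ov = 2.32 − 0.79 = 1.53 V.
Assume saturation: I_D = ½ k_n V_ov² = 0.5 × 0.62 × 1.53² = 0.726 mA, giving V_DS = V_DD − I_D R_D = 12.6 − 0.726 × 12 = 3.89 V.
V_DS = 3.89 V ≥ V_ov = 1.53 V, confirming saturation.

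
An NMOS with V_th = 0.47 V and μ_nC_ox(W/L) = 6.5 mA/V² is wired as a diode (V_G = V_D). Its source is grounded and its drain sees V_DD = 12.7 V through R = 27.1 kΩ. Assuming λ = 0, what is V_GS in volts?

With gate tied to drain, V_GS = V_DS ≥ V_GS − V_th, so the device is in saturation.
KCL at the drain: ½ k_n (V_GS − V_th)² = (V_DD − V_GS)/R.
Let x = V_GS − 0.47. Then 88.1 x² + x − 12.23 = 0, giving x = 0.367 V (positive root), so V_GS = 0.837 V.
I_D = (V_DD − V_GS)/R = (12.7 − 0.837) / 27.1 = 0.438 mA.

V_GS = 0.837 V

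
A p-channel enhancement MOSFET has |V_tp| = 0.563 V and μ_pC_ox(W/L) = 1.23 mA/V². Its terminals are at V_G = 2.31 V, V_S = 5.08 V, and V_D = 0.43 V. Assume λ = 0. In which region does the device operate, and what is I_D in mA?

Saturation; I_D = 3.00 mA

V_SG = V_S − V_G = 5.08 − 2.31 = 2.77 V; V_SD = V_S − V_D = 5.08 − 0.43 = 4.65 V.
V_ov = V_SG − |V_tp| = 2.77 − 0.563 = 2.21 V.
Since V_SD = 4.65 V ≥ V_ov = 2.21 V, the device is in saturation.
I_D = ½ k_p V_ov² = 0.5 × 1.23 × 2.21² = 3 mA.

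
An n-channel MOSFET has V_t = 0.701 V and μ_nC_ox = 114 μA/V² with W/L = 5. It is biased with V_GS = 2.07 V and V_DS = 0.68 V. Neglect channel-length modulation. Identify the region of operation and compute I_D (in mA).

Triode; I_D = 0.399 mA

k_n = μ_nC_ox · (W/L) = 0.57 mA/V².
V_ov = V_GS − V_t = 2.07 − 0.701 = 1.37 V.
Since V_DS = 0.68 V < V_ov = 1.37 V, the device is in the triode region.
I_D = k_n [V_ov · V_DS − ½ V_DS²] = 0.57 × [1.37 × 0.68 − 0.5 × 0.68²] = 0.399 mA.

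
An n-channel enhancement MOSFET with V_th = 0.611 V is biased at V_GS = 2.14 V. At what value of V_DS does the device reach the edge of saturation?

V_DS,sat = 1.53 V

The boundary between triode and saturation is V_DS = V_GS − V_th = V_ov.
V_ov = 2.14 − 0.611 = 1.53 V.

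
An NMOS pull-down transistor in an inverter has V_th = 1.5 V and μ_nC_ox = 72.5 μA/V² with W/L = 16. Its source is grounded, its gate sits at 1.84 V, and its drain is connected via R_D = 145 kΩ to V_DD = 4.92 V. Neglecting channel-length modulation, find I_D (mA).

V_GS = V_G = 1.84 V, so V_ov = 1.84 − 1.5 = 0.34 V.
k_n = μ_nC_ox · (W/L) = 1.16 mA/V².
Assume saturation: I_D = ½ k_n V_ov² = 0.5 × 1.16 × 0.34² = 0.067 mA, giving V_DS = V_DD − I_D R_D = 4.92 − 0.067 × 145 = -4.8 V.
But -4.8 V < V_ov = 0.34 V, so the device is actually in triode.
In triode I_D = k_n[V_ov V_DS − ½ V_DS²] and I_D = (V_DD − V_DS)/R_D. Equating: 84.1 V_DS² − 58.19 V_DS + 4.92 = 0, giving V_DS = 0.0986 V (the root below V_ov).
I_D = (4.92 − 0.0986) / 145 = 0.0333 mA.

I_D = 0.0333 mA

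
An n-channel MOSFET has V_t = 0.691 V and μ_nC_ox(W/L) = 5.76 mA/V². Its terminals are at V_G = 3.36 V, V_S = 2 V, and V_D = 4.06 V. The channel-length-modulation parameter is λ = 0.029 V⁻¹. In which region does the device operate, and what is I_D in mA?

V_GS = V_G − V_S = 3.36 − 2 = 1.36 V; V_DS = V_D − V_S = 4.06 − 2 = 2.06 V.
V_ov = V_GS − V_t = 1.36 − 0.691 = 0.669 V.
Since V_DS = 2.06 V ≥ V_ov = 0.669 V, the device is in saturation.
I_D = ½ k_n V_ov² (1 + λ V_DS) = 0.5 × 5.76 × 0.669² × (1 + 0.029 × 2.06) = 1.37 mA.

Saturation; I_D = 1.37 mA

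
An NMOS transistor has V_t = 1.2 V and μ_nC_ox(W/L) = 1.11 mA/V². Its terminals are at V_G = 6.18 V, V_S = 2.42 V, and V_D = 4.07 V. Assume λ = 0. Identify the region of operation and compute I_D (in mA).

Triode; I_D = 3.18 mA

V_GS = V_G − V_S = 6.18 − 2.42 = 3.76 V; V_DS = V_D − V_S = 4.07 − 2.42 = 1.65 V.
V_ov = V_GS − V_t = 3.76 − 1.2 = 2.56 V.
Since V_DS = 1.65 V < V_ov = 2.56 V, the device is in the triode region.
I_D = k_n [V_ov · V_DS − ½ V_DS²] = 1.11 × [2.56 × 1.65 − 0.5 × 1.65²] = 3.18 mA.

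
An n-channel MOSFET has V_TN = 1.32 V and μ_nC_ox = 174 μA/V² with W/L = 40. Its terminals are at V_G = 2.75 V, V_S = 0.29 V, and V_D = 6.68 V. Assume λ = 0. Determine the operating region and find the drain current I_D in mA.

Saturation; I_D = 4.52 mA

V_GS = V_G − V_S = 2.75 − 0.29 = 2.46 V; V_DS = V_D − V_S = 6.68 − 0.29 = 6.39 V.
k_n = μ_nC_ox · (W/L) = 6.96 mA/V².
V_ov = V_GS − V_TN = 2.46 − 1.32 = 1.14 V.
Since V_DS = 6.39 V ≥ V_ov = 1.14 V, the device is in saturation.
I_D = ½ k_n V_ov² = 0.5 × 6.96 × 1.14² = 4.52 mA.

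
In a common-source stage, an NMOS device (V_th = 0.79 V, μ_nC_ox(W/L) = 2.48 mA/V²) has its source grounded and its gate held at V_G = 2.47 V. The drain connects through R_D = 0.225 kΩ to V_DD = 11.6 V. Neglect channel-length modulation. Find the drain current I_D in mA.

V_GS = V_G = 2.47 V, so V_ov = 2.47 − 0.79 = 1.68 V.
Assume saturation: I_D = ½ k_n V_ov² = 0.5 × 2.48 × 1.68² = 3.5 mA, giving V_DS = V_DD − I_D R_D = 11.6 − 3.5 × 0.225 = 10.8 V.
V_DS = 10.8 V ≥ V_ov = 1.68 V, confirming saturation.

I_D = 3.50 mA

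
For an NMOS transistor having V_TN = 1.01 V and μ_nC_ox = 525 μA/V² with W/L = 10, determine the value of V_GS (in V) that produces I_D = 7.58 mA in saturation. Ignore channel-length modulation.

V_GS = 2.71 V

k_n = μ_nC_ox · (W/L) = 5.25 mA/V².
In saturation I_D = ½ k_n (V_GS − V_TN)², so V_GS − V_TN = √(2 I_D / k_n) = √(2 × 7.58 / 5.25) = 1.7 V.
V_GS = 1.01 + 1.7 = 2.71 V.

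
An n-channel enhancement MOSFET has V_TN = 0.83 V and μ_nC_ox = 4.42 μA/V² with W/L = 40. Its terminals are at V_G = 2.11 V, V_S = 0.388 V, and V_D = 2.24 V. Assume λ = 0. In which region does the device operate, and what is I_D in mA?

V_GS = V_G − V_S = 2.11 − 0.388 = 1.72 V; V_DS = V_D − V_S = 2.24 − 0.388 = 1.85 V.
k_n = μ_nC_ox · (W/L) = 0.1768 mA/V².
V_ov = V_GS − V_TN = 1.72 − 0.83 = 0.892 V.
Since V_DS = 1.85 V ≥ V_ov = 0.892 V, the device is in saturation.
I_D = ½ k_n V_ov² = 0.5 × 0.1768 × 0.892² = 0.0703 mA.

Saturation; I_D = 0.0703 mA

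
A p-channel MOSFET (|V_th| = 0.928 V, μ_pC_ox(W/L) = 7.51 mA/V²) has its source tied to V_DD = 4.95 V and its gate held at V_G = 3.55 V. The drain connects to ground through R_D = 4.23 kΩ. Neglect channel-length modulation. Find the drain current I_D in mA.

V_SG = V_DD − V_G = 4.95 − 3.55 = 1.4 V, so V_ov = 1.4 − 0.928 = 0.472 V.
Assume saturation: I_D = ½ k_p V_ov² = 0.5 × 7.51 × 0.472² = 0.837 mA, giving V_SD = V_DD − I_D R_D = 4.95 − 0.837 × 4.23 = 1.41 V.
V_SD = 1.41 V ≥ V_ov = 0.472 V, confirming saturation.

I_D = 0.837 mA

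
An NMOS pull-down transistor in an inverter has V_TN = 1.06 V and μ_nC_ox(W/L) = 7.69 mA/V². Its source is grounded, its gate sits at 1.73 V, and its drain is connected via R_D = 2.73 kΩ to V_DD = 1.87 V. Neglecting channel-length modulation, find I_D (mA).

V_GS = V_G = 1.73 V, so V_ov = 1.73 − 1.06 = 0.67 V.
Assume saturation: I_D = ½ k_n V_ov² = 0.5 × 7.69 × 0.67² = 1.73 mA, giving V_DS = V_DD − I_D R_D = 1.87 − 1.73 × 2.73 = -2.84 V.
But -2.84 V < V_ov = 0.67 V, so the device is actually in triode.
In triode I_D = k_n[V_ov V_DS − ½ V_DS²] and I_D = (V_DD − V_DS)/R_D. Equating: 10.5 V_DS² − 15.07 V_DS + 1.87 = 0, giving V_DS = 0.137 V (the root below V_ov).
I_D = (1.87 − 0.137) / 2.73 = 0.635 mA.

I_D = 0.635 mA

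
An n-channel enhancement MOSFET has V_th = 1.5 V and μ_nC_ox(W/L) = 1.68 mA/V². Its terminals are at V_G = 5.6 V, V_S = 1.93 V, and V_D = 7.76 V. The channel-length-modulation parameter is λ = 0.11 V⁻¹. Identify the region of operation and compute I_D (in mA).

V_GS = V_G − V_S = 5.6 − 1.93 = 3.67 V; V_DS = V_D − V_S = 7.76 − 1.93 = 5.83 V.
V_ov = V_GS − V_th = 3.67 − 1.5 = 2.17 V.
Since V_DS = 5.83 V ≥ V_ov = 2.17 V, the device is in saturation.
I_D = ½ k_n V_ov² (1 + λ V_DS) = 0.5 × 1.68 × 2.17² × (1 + 0.11 × 5.83) = 6.49 mA.

Saturation; I_D = 6.49 mA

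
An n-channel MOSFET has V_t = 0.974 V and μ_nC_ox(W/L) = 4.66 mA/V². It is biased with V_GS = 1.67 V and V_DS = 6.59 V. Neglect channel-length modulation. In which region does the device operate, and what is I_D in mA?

V_ov = V_GS − V_t = 1.67 − 0.974 = 0.696 V.
Since V_DS = 6.59 V ≥ V_ov = 0.696 V, the device is in saturation.
I_D = ½ k_n V_ov² = 0.5 × 4.66 × 0.696² = 1.13 mA.

Saturation; I_D = 1.13 mA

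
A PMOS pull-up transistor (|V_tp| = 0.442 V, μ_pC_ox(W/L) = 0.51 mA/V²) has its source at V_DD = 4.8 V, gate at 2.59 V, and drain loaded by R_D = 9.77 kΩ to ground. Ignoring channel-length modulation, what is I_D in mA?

V_SG = V_DD − V_G = 4.8 − 2.59 = 2.21 V, so V_ov = 2.21 − 0.442 = 1.77 V.
Assume saturation: I_D = ½ k_p V_ov² = 0.5 × 0.51 × 1.77² = 0.797 mA, giving V_SD = V_DD − I_D R_D = 4.8 − 0.797 × 9.77 = -2.99 V.
But -2.99 V < V_ov = 1.77 V, so the device is actually in triode.
In triode I_D = k_p[V_ov V_SD − ½ V_SD²] and I_D = (V_DD − V_SD)/R_D. Equating: 2.49 V_SD² − 9.809 V_SD + 4.8 = 0, giving V_SD = 0.573 V (the root below V_ov).
I_D = (4.8 − 0.573) / 9.77 = 0.433 mA.

I_D = 0.433 mA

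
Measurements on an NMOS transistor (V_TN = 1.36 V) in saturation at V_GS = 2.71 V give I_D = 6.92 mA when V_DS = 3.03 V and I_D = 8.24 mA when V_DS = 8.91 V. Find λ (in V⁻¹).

With V_GS fixed, I_D ∝ (1 + λ V_DS) in saturation, so I_D2/I_D1 = (1 + λ V_DS2)/(1 + λ V_DS1).
8.24/6.92 = 1.191 = (1 + 8.91 λ)/(1 + 3.03 λ).
Solving: λ (I_D1 V_DS2 − I_D2 V_DS1) = I_D2 − I_D1, so λ = (8.24 − 6.92) / (6.92 × 8.91 − 8.24 × 3.03) = 1.32 / 36.7 = 0.036 V⁻¹.

λ = 0.0360 V⁻¹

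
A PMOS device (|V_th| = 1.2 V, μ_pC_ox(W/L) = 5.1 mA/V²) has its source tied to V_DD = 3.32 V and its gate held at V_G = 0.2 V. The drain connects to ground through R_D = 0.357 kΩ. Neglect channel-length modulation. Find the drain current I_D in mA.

V_SG = V_DD − V_G = 3.32 − 0.2 = 3.12 V, so V_ov = 3.12 − 1.2 = 1.92 V.
Assume saturation: I_D = ½ k_p V_ov² = 0.5 × 5.1 × 1.92² = 9.4 mA, giving V_SD = V_DD − I_D R_D = 3.32 − 9.4 × 0.357 = -0.0359 V.
But -0.0359 V < V_ov = 1.92 V, so the device is actually in triode.
In triode I_D = k_p[V_ov V_SD − ½ V_SD²] and I_D = (V_DD − V_SD)/R_D. Equating: 0.91 V_SD² − 4.496 V_SD + 3.32 = 0, giving V_SD = 0.904 V (the root below V_ov).
I_D = (3.32 − 0.904) / 0.357 = 6.77 mA.

I_D = 6.77 mA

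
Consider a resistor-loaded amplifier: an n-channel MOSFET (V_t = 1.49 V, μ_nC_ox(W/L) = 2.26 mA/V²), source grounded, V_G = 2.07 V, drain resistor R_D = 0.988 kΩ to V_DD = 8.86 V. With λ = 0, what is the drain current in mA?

V_GS = V_G = 2.07 V, so V_ov = 2.07 − 1.49 = 0.58 V.
Assume saturation: I_D = ½ k_n V_ov² = 0.5 × 2.26 × 0.58² = 0.38 mA, giving V_DS = V_DD − I_D R_D = 8.86 − 0.38 × 0.988 = 8.48 V.
V_DS = 8.48 V ≥ V_ov = 0.58 V, confirming saturation.

I_D = 0.380 mA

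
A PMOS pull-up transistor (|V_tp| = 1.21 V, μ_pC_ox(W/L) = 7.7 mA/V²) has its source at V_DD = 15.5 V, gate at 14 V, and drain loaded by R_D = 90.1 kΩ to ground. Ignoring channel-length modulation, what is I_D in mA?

I_D = 0.171 mA

V_SG = V_DD − V_G = 15.5 − 14 = 1.5 V, so V_ov = 1.5 − 1.21 = 0.29 V.
Assume saturation: I_D = ½ k_p V_ov² = 0.5 × 7.7 × 0.29² = 0.324 mA, giving V_SD = V_DD − I_D R_D = 15.5 − 0.324 × 90.1 = -13.7 V.
But -13.7 V < V_ov = 0.29 V, so the device is actually in triode.
In triode I_D = k_p[V_ov V_SD − ½ V_SD²] and I_D = (V_DD − V_SD)/R_D. Equating: 347 V_SD² − 202.2 V_SD + 15.5 = 0, giving V_SD = 0.0908 V (the root below V_ov).
I_D = (15.5 − 0.0908) / 90.1 = 0.171 mA.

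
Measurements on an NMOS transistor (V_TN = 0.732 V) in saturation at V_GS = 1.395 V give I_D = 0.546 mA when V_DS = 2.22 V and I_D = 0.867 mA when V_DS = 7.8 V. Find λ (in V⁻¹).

With V_GS fixed, I_D ∝ (1 + λ V_DS) in saturation, so I_D2/I_D1 = (1 + λ V_DS2)/(1 + λ V_DS1).
0.867/0.546 = 1.588 = (1 + 7.8 λ)/(1 + 2.22 λ).
Solving: λ (I_D1 V_DS2 − I_D2 V_DS1) = I_D2 − I_D1, so λ = (0.867 − 0.546) / (0.546 × 7.8 − 0.867 × 2.22) = 0.321 / 2.33 = 0.138 V⁻¹.

λ = 0.138 V⁻¹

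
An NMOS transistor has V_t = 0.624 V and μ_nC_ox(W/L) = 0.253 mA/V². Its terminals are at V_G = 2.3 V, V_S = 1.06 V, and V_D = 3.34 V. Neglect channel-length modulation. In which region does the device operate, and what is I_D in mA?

Saturation; I_D = 0.0480 mA

V_GS = V_G − V_S = 2.3 − 1.06 = 1.24 V; V_DS = V_D − V_S = 3.34 − 1.06 = 2.28 V.
V_ov = V_GS − V_t = 1.24 − 0.624 = 0.616 V.
Since V_DS = 2.28 V ≥ V_ov = 0.616 V, the device is in saturation.
I_D = ½ k_n V_ov² = 0.5 × 0.253 × 0.616² = 0.048 mA.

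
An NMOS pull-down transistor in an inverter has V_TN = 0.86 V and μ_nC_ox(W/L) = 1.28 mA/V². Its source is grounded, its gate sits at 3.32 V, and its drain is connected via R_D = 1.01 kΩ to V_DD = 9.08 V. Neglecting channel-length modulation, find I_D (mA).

I_D = 3.87 mA

V_GS = V_G = 3.32 V, so V_ov = 3.32 − 0.86 = 2.46 V.
Assume saturation: I_D = ½ k_n V_ov² = 0.5 × 1.28 × 2.46² = 3.87 mA, giving V_DS = V_DD − I_D R_D = 9.08 − 3.87 × 1.01 = 5.17 V.
V_DS = 5.17 V ≥ V_ov = 2.46 V, confirming saturation.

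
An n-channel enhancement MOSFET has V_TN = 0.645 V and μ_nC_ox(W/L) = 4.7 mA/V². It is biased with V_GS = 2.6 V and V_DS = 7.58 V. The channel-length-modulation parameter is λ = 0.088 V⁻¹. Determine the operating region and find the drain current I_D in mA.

V_ov = V_GS − V_TN = 2.6 − 0.645 = 1.96 V.
Since V_DS = 7.58 V ≥ V_ov = 1.96 V, the device is in saturation.
I_D = ½ k_n V_ov² (1 + λ V_DS) = 0.5 × 4.7 × 1.96² × (1 + 0.088 × 7.58) = 15 mA.

Saturation; I_D = 15.0 mA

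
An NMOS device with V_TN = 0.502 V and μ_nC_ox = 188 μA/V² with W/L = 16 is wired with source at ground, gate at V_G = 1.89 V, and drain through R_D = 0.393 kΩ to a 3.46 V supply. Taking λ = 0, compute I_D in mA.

I_D = 2.90 mA

V_GS = V_G = 1.89 V, so V_ov = 1.89 − 0.502 = 1.39 V.
k_n = μ_nC_ox · (W/L) = 3.008 mA/V².
Assume saturation: I_D = ½ k_n V_ov² = 0.5 × 3.008 × 1.39² = 2.9 mA, giving V_DS = V_DD − I_D R_D = 3.46 − 2.9 × 0.393 = 2.32 V.
V_DS = 2.32 V ≥ V_ov = 1.39 V, confirming saturation.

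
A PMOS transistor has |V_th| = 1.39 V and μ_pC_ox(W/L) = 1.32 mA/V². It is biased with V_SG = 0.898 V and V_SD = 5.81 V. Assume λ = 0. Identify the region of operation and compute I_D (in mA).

Cutoff; I_D = 0 mA

V_SG = 0.898 V < |V_th| = 1.39 V, so the transistor is in cutoff.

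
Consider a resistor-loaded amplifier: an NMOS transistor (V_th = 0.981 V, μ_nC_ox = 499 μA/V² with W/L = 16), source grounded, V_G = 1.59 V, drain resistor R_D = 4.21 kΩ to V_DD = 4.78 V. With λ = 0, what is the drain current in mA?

I_D = 1.07 mA

V_GS = V_G = 1.59 V, so V_ov = 1.59 − 0.981 = 0.609 V.
k_n = μ_nC_ox · (W/L) = 7.984 mA/V².
Assume saturation: I_D = ½ k_n V_ov² = 0.5 × 7.984 × 0.609² = 1.48 mA, giving V_DS = V_DD − I_D R_D = 4.78 − 1.48 × 4.21 = -1.45 V.
But -1.45 V < V_ov = 0.609 V, so the device is actually in triode.
In triode I_D = k_n[V_ov V_DS − ½ V_DS²] and I_D = (V_DD − V_DS)/R_D. Equating: 16.8 V_DS² − 21.47 V_DS + 4.78 = 0, giving V_DS = 0.287 V (the root below V_ov).
I_D = (4.78 − 0.287) / 4.21 = 1.07 mA.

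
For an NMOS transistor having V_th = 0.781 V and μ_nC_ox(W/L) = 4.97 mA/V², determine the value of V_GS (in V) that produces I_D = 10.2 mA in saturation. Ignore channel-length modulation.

V_GS = 2.81 V

In saturation I_D = ½ k_n (V_GS − V_th)², so V_GS − V_th = √(2 I_D / k_n) = √(2 × 10.2 / 4.97) = 2.03 V.
V_GS = 0.781 + 2.03 = 2.81 V.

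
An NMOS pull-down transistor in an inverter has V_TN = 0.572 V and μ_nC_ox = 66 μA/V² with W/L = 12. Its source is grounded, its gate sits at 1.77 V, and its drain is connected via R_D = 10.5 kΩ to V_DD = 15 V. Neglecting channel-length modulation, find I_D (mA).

V_GS = V_G = 1.77 V, so V_ov = 1.77 − 0.572 = 1.2 V.
k_n = μ_nC_ox · (W/L) = 0.792 mA/V².
Assume saturation: I_D = ½ k_n V_ov² = 0.5 × 0.792 × 1.2² = 0.568 mA, giving V_DS = V_DD − I_D R_D = 15 − 0.568 × 10.5 = 9.03 V.
V_DS = 9.03 V ≥ V_ov = 1.2 V, confirming saturation.

I_D = 0.568 mA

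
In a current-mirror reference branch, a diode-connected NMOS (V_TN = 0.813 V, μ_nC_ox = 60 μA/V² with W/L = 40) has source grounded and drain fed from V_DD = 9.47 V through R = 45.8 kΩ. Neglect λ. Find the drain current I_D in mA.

I_D = 0.181 mA

With gate tied to drain, V_GS = V_DS ≥ V_GS − V_TN, so the device is in saturation.
k_n = μ_nC_ox · (W/L) = 2.4 mA/V².
KCL at the drain: ½ k_n (V_GS − V_TN)² = (V_DD − V_GS)/R.
Let x = V_GS − 0.813. Then 55 x² + x − 8.657 = 0, giving x = 0.388 V (positive root), so V_GS = 1.2 V.
I_D = (V_DD − V_GS)/R = (9.47 − 1.2) / 45.8 = 0.181 mA.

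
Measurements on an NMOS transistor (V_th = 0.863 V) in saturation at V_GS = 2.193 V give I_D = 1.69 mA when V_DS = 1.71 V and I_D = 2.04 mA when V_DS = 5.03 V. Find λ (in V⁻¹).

λ = 0.0698 V⁻¹

With V_GS fixed, I_D ∝ (1 + λ V_DS) in saturation, so I_D2/I_D1 = (1 + λ V_DS2)/(1 + λ V_DS1).
2.04/1.69 = 1.207 = (1 + 5.03 λ)/(1 + 1.71 λ).
Solving: λ (I_D1 V_DS2 − I_D2 V_DS1) = I_D2 − I_D1, so λ = (2.04 − 1.69) / (1.69 × 5.03 − 2.04 × 1.71) = 0.35 / 5.01 = 0.0698 V⁻¹.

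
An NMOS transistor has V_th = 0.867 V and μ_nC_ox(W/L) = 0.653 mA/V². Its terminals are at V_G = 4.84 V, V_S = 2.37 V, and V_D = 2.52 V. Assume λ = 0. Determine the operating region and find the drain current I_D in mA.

Triode; I_D = 0.150 mA

V_GS = V_G − V_S = 4.84 − 2.37 = 2.47 V; V_DS = V_D − V_S = 2.52 − 2.37 = 0.15 V.
V_ov = V_GS − V_th = 2.47 − 0.867 = 1.6 V.
Since V_DS = 0.15 V < V_ov = 1.6 V, the device is in the triode region.
I_D = k_n [V_ov · V_DS − ½ V_DS²] = 0.653 × [1.6 × 0.15 − 0.5 × 0.15²] = 0.15 mA.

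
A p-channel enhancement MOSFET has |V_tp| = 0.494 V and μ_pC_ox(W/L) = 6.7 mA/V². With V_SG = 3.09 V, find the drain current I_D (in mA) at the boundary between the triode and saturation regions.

At the boundary V_SD = V_ov = V_SG − |V_tp| = 3.09 − 0.494 = 2.6 V.
I_D = ½ k_p V_ov² = 0.5 × 6.7 × 2.6² = 22.6 mA.

I_D = 22.6 mA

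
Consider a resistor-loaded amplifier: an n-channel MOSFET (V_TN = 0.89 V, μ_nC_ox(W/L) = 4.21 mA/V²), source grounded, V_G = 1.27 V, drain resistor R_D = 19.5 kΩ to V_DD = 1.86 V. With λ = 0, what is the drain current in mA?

I_D = 0.0922 mA

V_GS = V_G = 1.27 V, so V_ov = 1.27 − 0.89 = 0.38 V.
Assume saturation: I_D = ½ k_n V_ov² = 0.5 × 4.21 × 0.38² = 0.304 mA, giving V_DS = V_DD − I_D R_D = 1.86 − 0.304 × 19.5 = -4.07 V.
But -4.07 V < V_ov = 0.38 V, so the device is actually in triode.
In triode I_D = k_n[V_ov V_DS − ½ V_DS²] and I_D = (V_DD − V_DS)/R_D. Equating: 41 V_DS² − 32.2 V_DS + 1.86 = 0, giving V_DS = 0.0628 V (the root below V_ov).
I_D = (1.86 − 0.0628) / 19.5 = 0.0922 mA.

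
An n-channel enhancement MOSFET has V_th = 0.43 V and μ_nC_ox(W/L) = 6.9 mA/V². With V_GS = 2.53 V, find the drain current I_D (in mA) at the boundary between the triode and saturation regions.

At the boundary V_DS = V_ov = V_GS − V_th = 2.53 − 0.43 = 2.1 V.
I_D = ½ k_n V_ov² = 0.5 × 6.9 × 2.1² = 15.2 mA.

I_D = 15.2 mA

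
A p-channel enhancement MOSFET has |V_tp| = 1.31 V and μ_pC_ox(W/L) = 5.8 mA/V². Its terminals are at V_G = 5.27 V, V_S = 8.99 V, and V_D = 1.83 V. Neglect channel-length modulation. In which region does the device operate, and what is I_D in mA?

V_SG = V_S − V_G = 8.99 − 5.27 = 3.72 V; V_SD = V_S − V_D = 8.99 − 1.83 = 7.16 V.
V_ov = V_SG − |V_tp| = 3.72 − 1.31 = 2.41 V.
Since V_SD = 7.16 V ≥ V_ov = 2.41 V, the device is in saturation.
I_D = ½ k_p V_ov² = 0.5 × 5.8 × 2.41² = 16.8 mA.

Saturation; I_D = 16.8 mA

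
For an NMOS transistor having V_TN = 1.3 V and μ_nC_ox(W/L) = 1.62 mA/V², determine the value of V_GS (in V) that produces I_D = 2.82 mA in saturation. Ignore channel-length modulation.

In saturation I_D = ½ k_n (V_GS − V_TN)², so V_GS − V_TN = √(2 I_D / k_n) = √(2 × 2.82 / 1.62) = 1.87 V.
V_GS = 1.3 + 1.87 = 3.17 V.

V_GS = 3.17 V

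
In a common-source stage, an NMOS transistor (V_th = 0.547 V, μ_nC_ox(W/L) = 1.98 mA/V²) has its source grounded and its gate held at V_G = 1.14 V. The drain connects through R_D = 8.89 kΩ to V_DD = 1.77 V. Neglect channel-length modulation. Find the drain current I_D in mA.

V_GS = V_G = 1.14 V, so V_ov = 1.14 − 0.547 = 0.593 V.
Assume saturation: I_D = ½ k_n V_ov² = 0.5 × 1.98 × 0.593² = 0.348 mA, giving V_DS = V_DD − I_D R_D = 1.77 − 0.348 × 8.89 = -1.32 V.
But -1.32 V < V_ov = 0.593 V, so the device is actually in triode.
In triode I_D = k_n[V_ov V_DS − ½ V_DS²] and I_D = (V_DD − V_DS)/R_D. Equating: 8.8 V_DS² − 11.44 V_DS + 1.77 = 0, giving V_DS = 0.18 V (the root below V_ov).
I_D = (1.77 − 0.18) / 8.89 = 0.179 mA.

I_D = 0.179 mA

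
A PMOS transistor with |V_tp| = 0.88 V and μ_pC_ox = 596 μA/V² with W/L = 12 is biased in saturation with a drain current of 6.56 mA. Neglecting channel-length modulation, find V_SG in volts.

k_p = μ_pC_ox · (W/L) = 7.152 mA/V².
In saturation I_D = ½ k_p (V_SG − |V_tp|)², so V_SG − |V_tp| = √(2 I_D / k_p) = √(2 × 6.56 / 7.152) = 1.35 V.
V_SG = 0.88 + 1.35 = 2.23 V.

V_SG = 2.23 V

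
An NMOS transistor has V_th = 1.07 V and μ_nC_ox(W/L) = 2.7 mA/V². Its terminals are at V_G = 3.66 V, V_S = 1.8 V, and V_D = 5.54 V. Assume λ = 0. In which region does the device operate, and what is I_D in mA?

Saturation; I_D = 0.843 mA

V_GS = V_G − V_S = 3.66 − 1.8 = 1.86 V; V_DS = V_D − V_S = 5.54 − 1.8 = 3.74 V.
V_ov = V_GS − V_th = 1.86 − 1.07 = 0.79 V.
Since V_DS = 3.74 V ≥ V_ov = 0.79 V, the device is in saturation.
I_D = ½ k_n V_ov² = 0.5 × 2.7 × 0.79² = 0.843 mA.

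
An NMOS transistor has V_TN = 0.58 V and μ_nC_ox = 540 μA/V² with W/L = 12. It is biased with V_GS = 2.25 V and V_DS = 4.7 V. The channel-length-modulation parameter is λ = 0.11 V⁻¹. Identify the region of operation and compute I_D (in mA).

k_n = μ_nC_ox · (W/L) = 6.48 mA/V².
V_ov = V_GS − V_TN = 2.25 − 0.58 = 1.67 V.
Since V_DS = 4.7 V ≥ V_ov = 1.67 V, the device is in saturation.
I_D = ½ k_n V_ov² (1 + λ V_DS) = 0.5 × 6.48 × 1.67² × (1 + 0.11 × 4.7) = 13.7 mA.

Saturation; I_D = 13.7 mA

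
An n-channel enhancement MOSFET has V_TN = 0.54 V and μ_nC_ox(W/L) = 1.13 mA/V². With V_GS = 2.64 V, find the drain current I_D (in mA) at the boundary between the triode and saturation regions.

I_D = 2.49 mA

At the boundary V_DS = V_ov = V_GS − V_TN = 2.64 − 0.54 = 2.1 V.
I_D = ½ k_n V_ov² = 0.5 × 1.13 × 2.1² = 2.49 mA.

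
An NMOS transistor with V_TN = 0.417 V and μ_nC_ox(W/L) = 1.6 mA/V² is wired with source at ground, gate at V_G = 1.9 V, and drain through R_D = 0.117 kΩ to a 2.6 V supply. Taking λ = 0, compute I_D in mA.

V_GS = V_G = 1.9 V, so V_ov = 1.9 − 0.417 = 1.48 V.
Assume saturation: I_D = ½ k_n V_ov² = 0.5 × 1.6 × 1.48² = 1.76 mA, giving V_DS = V_DD − I_D R_D = 2.6 − 1.76 × 0.117 = 2.39 V.
V_DS = 2.39 V ≥ V_ov = 1.48 V, confirming saturation.

I_D = 1.76 mA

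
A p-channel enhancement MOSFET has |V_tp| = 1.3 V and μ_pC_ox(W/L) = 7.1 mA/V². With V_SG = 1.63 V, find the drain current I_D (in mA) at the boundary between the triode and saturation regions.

I_D = 0.387 mA

At the boundary V_SD = V_ov = V_SG − |V_tp| = 1.63 − 1.3 = 0.33 V.
I_D = ½ k_p V_ov² = 0.5 × 7.1 × 0.33² = 0.387 mA.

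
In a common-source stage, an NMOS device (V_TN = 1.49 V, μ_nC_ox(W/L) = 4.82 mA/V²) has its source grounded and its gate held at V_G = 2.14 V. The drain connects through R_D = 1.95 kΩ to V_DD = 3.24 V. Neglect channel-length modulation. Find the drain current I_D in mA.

I_D = 1.02 mA

V_GS = V_G = 2.14 V, so V_ov = 2.14 − 1.49 = 0.65 V.
Assume saturation: I_D = ½ k_n V_ov² = 0.5 × 4.82 × 0.65² = 1.02 mA, giving V_DS = V_DD − I_D R_D = 3.24 − 1.02 × 1.95 = 1.25 V.
V_DS = 1.25 V ≥ V_ov = 0.65 V, confirming saturation.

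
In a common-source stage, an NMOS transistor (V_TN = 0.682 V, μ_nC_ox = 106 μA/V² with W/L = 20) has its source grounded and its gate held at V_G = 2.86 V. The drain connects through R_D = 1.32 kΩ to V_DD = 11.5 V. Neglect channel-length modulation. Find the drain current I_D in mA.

I_D = 5.03 mA

V_GS = V_G = 2.86 V, so V_ov = 2.86 − 0.682 = 2.18 V.
k_n = μ_nC_ox · (W/L) = 2.12 mA/V².
Assume saturation: I_D = ½ k_n V_ov² = 0.5 × 2.12 × 2.18² = 5.03 mA, giving V_DS = V_DD − I_D R_D = 11.5 − 5.03 × 1.32 = 4.86 V.
V_DS = 4.86 V ≥ V_ov = 2.18 V, confirming saturation.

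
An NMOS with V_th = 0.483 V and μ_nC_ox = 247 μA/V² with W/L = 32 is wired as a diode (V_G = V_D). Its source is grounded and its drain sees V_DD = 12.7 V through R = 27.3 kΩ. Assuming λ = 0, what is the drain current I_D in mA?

With gate tied to drain, V_GS = V_DS ≥ V_GS − V_th, so the device is in saturation.
k_n = μ_nC_ox · (W/L) = 7.904 mA/V².
KCL at the drain: ½ k_n (V_GS − V_th)² = (V_DD − V_GS)/R.
Let x = V_GS − 0.483. Then 108 x² + x − 12.22 = 0, giving x = 0.332 V (positive root), so V_GS = 0.815 V.
I_D = (V_DD − V_GS)/R = (12.7 − 0.815) / 27.3 = 0.435 mA.

I_D = 0.435 mA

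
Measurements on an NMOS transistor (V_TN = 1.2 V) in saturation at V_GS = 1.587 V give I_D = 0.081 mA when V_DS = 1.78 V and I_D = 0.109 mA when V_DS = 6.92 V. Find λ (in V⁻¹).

With V_GS fixed, I_D ∝ (1 + λ V_DS) in saturation, so I_D2/I_D1 = (1 + λ V_DS2)/(1 + λ V_DS1).
0.109/0.081 = 1.346 = (1 + 6.92 λ)/(1 + 1.78 λ).
Solving: λ (I_D1 V_DS2 − I_D2 V_DS1) = I_D2 − I_D1, so λ = (0.109 − 0.081) / (0.081 × 6.92 − 0.109 × 1.78) = 0.028 / 0.367 = 0.0764 V⁻¹.

λ = 0.0764 V⁻¹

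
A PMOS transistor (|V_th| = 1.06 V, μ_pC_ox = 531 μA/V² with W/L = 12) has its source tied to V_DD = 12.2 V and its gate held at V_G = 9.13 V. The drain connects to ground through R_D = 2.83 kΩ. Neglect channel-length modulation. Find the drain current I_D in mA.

V_SG = V_DD − V_G = 12.2 − 9.13 = 3.07 V, so V_ov = 3.07 − 1.06 = 2.01 V.
k_p = μ_pC_ox · (W/L) = 6.372 mA/V².
Assume saturation: I_D = ½ k_p V_ov² = 0.5 × 6.372 × 2.01² = 12.9 mA, giving V_SD = V_DD − I_D R_D = 12.2 − 12.9 × 2.83 = -24.2 V.
But -24.2 V < V_ov = 2.01 V, so the device is actually in triode.
In triode I_D = k_p[V_ov V_SD − ½ V_SD²] and I_D = (V_DD − V_SD)/R_D. Equating: 9.02 V_SD² − 37.25 V_SD + 12.2 = 0, giving V_SD = 0.359 V (the root below V_ov).
I_D = (12.2 − 0.359) / 2.83 = 4.18 mA.

I_D = 4.18 mA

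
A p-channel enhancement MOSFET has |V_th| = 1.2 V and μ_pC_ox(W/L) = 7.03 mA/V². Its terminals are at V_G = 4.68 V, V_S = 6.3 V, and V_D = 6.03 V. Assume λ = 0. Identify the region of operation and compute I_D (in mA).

V_SG = V_S − V_G = 6.3 − 4.68 = 1.62 V; V_SD = V_S − V_D = 6.3 − 6.03 = 0.27 V.
V_ov = V_SG − |V_th| = 1.62 − 1.2 = 0.42 V.
Since V_SD = 0.27 V < V_ov = 0.42 V, the device is in the triode region.
I_D = k_p [V_ov · V_SD − ½ V_SD²] = 7.03 × [0.42 × 0.27 − 0.5 × 0.27²] = 0.541 mA.

Triode; I_D = 0.541 mA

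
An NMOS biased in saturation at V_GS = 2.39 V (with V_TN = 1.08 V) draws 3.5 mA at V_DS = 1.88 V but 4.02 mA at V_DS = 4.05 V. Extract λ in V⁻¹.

With V_GS fixed, I_D ∝ (1 + λ V_DS) in saturation, so I_D2/I_D1 = (1 + λ V_DS2)/(1 + λ V_DS1).
4.02/3.5 = 1.149 = (1 + 4.05 λ)/(1 + 1.88 λ).
Solving: λ (I_D1 V_DS2 − I_D2 V_DS1) = I_D2 − I_D1, so λ = (4.02 − 3.5) / (3.5 × 4.05 − 4.02 × 1.88) = 0.52 / 6.62 = 0.0786 V⁻¹.

λ = 0.0786 V⁻¹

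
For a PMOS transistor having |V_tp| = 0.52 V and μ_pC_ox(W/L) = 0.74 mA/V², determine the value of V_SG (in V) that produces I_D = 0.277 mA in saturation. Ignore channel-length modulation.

In saturation I_D = ½ k_p (V_SG − |V_tp|)², so V_SG − |V_tp| = √(2 I_D / k_p) = √(2 × 0.277 / 0.74) = 0.865 V.
V_SG = 0.52 + 0.865 = 1.39 V.

V_SG = 1.39 V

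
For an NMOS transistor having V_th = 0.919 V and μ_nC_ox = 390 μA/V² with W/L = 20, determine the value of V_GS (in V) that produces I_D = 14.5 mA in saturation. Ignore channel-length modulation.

k_n = μ_nC_ox · (W/L) = 7.8 mA/V².
In saturation I_D = ½ k_n (V_GS − V_th)², so V_GS − V_th = √(2 I_D / k_n) = √(2 × 14.5 / 7.8) = 1.93 V.
V_GS = 0.919 + 1.93 = 2.85 V.

V_GS = 2.85 V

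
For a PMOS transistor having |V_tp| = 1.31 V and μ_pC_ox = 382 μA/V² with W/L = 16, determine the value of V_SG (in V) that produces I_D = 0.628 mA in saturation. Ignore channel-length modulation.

k_p = μ_pC_ox · (W/L) = 6.112 mA/V².
In saturation I_D = ½ k_p (V_SG − |V_tp|)², so V_SG − |V_tp| = √(2 I_D / k_p) = √(2 × 0.628 / 6.112) = 0.453 V.
V_SG = 1.31 + 0.453 = 1.76 V.

V_SG = 1.76 V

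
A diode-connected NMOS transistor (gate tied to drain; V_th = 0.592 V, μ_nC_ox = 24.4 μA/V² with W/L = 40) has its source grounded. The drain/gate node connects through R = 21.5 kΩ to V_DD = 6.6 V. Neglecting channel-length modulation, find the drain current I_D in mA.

With gate tied to drain, V_GS = V_DS ≥ V_GS − V_th, so the device is in saturation.
k_n = μ_nC_ox · (W/L) = 0.976 mA/V².
KCL at the drain: ½ k_n (V_GS − V_th)² = (V_DD − V_GS)/R.
Let x = V_GS − 0.592. Then 10.5 x² + x − 6.008 = 0, giving x = 0.711 V (positive root), so V_GS = 1.3 V.
I_D = (V_DD − V_GS)/R = (6.6 − 1.3) / 21.5 = 0.246 mA.

I_D = 0.246 mA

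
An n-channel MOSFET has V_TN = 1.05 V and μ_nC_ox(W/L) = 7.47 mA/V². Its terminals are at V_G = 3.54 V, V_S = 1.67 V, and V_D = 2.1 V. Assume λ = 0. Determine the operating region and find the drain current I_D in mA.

Triode; I_D = 1.94 mA

V_GS = V_G − V_S = 3.54 − 1.67 = 1.87 V; V_DS = V_D − V_S = 2.1 − 1.67 = 0.43 V.
V_ov = V_GS − V_TN = 1.87 − 1.05 = 0.82 V.
Since V_DS = 0.43 V < V_ov = 0.82 V, the device is in the triode region.
I_D = k_n [V_ov · V_DS − ½ V_DS²] = 7.47 × [0.82 × 0.43 − 0.5 × 0.43²] = 1.94 mA.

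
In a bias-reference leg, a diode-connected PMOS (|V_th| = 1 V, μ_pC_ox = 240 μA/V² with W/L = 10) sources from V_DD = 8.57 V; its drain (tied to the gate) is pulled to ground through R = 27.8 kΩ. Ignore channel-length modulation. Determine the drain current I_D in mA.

I_D = 0.256 mA

With gate tied to drain, V_SG = V_SD ≥ V_SG − |V_th|, so the device is in saturation.
k_p = μ_pC_ox · (W/L) = 2.4 mA/V².
KCL at the drain: ½ k_p (V_SG − |V_th|)² = (V_DD − V_SG)/R.
Let x = V_SG − 1. Then 33.4 x² + x − 7.57 = 0, giving x = 0.462 V (positive root), so V_SG = 1.46 V.
I_D = (V_DD − V_SG)/R = (8.57 − 1.46) / 27.8 = 0.256 mA.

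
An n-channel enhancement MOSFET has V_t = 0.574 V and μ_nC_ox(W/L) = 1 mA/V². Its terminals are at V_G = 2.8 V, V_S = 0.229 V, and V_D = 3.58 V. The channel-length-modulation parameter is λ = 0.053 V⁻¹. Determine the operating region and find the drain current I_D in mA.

V_GS = V_G − V_S = 2.8 − 0.229 = 2.57 V; V_DS = V_D − V_S = 3.58 − 0.229 = 3.35 V.
V_ov = V_GS − V_t = 2.57 − 0.574 = 2 V.
Since V_DS = 3.35 V ≥ V_ov = 2 V, the device is in saturation.
I_D = ½ k_n V_ov² (1 + λ V_DS) = 0.5 × 1 × 2² × (1 + 0.053 × 3.35) = 2.35 mA.

Saturation; I_D = 2.35 mA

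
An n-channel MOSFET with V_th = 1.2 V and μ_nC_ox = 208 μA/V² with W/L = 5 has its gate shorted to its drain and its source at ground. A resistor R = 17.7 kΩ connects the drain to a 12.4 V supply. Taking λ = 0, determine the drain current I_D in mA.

With gate tied to drain, V_GS = V_DS ≥ V_GS − V_th, so the device is in saturation.
k_n = μ_nC_ox · (W/L) = 1.04 mA/V².
KCL at the drain: ½ k_n (V_GS − V_th)² = (V_DD − V_GS)/R.
Let x = V_GS − 1.2. Then 9.2 x² + x − 11.2 = 0, giving x = 1.05 V (positive root), so V_GS = 2.25 V.
I_D = (V_DD − V_GS)/R = (12.4 − 2.25) / 17.7 = 0.573 mA.

I_D = 0.573 mA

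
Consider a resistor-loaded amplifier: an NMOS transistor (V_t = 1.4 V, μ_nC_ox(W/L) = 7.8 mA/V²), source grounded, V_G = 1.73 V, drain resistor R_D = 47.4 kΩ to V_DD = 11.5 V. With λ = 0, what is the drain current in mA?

V_GS = V_G = 1.73 V, so V_ov = 1.73 − 1.4 = 0.33 V.
Assume saturation: I_D = ½ k_n V_ov² = 0.5 × 7.8 × 0.33² = 0.425 mA, giving V_DS = V_DD − I_D R_D = 11.5 − 0.425 × 47.4 = -8.63 V.
But -8.63 V < V_ov = 0.33 V, so the device is actually in triode.
In triode I_D = k_n[V_ov V_DS − ½ V_DS²] and I_D = (V_DD − V_DS)/R_D. Equating: 185 V_DS² − 123 V_DS + 11.5 = 0, giving V_DS = 0.113 V (the root below V_ov).
I_D = (11.5 − 0.113) / 47.4 = 0.24 mA.

I_D = 0.240 mA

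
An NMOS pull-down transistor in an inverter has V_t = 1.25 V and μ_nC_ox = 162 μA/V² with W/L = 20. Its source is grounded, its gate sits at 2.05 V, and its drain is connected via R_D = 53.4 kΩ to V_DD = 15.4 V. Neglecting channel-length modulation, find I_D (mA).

V_GS = V_G = 2.05 V, so V_ov = 2.05 − 1.25 = 0.8 V.
k_n = μ_nC_ox · (W/L) = 3.24 mA/V².
Assume saturation: I_D = ½ k_n V_ov² = 0.5 × 3.24 × 0.8² = 1.04 mA, giving V_DS = V_DD − I_D R_D = 15.4 − 1.04 × 53.4 = -40 V.
But -40 V < V_ov = 0.8 V, so the device is actually in triode.
In triode I_D = k_n[V_ov V_DS − ½ V_DS²] and I_D = (V_DD − V_DS)/R_D. Equating: 86.5 V_DS² − 139.4 V_DS + 15.4 = 0, giving V_DS = 0.119 V (the root below V_ov).
I_D = (15.4 − 0.119) / 53.4 = 0.286 mA.

I_D = 0.286 mA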